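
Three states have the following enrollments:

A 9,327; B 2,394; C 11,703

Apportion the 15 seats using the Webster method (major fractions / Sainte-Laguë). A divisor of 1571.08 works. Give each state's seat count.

With modified divisor 1571.08: modified quotas A 5.937, B 1.524, C 7.449.
Rounding to the nearest integer: A 6, B 2, C 7 (total 15).

A=6, B=2, C=7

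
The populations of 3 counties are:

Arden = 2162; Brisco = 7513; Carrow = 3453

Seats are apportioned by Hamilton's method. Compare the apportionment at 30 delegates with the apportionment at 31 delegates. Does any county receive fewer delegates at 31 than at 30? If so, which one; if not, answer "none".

At 30 seats: Arden 5, Brisco 17, Carrow 8.
At 31 seats: Arden 5, Brisco 18, Carrow 8.
No county's allocation decreased.

none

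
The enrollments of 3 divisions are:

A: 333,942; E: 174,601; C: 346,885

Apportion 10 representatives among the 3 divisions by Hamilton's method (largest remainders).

A 4; E 2; C 4

Total 855428; standard divisor 855428/10 ≈ 85542.8.
Standard quotas: A 3.9038, E 2.0411, C 4.0551.
Lower quotas: A 3, E 2, C 4 (sum 9, leaving 1 seat).
Remainders in descending order: A 0.9038, C 0.0551, E 0.0411.
Largest remainder: A receives the extra seat.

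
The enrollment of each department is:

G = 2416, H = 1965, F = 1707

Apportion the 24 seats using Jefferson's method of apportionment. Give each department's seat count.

Standard divisor 6088/24 ≈ 253.667; standard quotas: G 9.524, H 7.746, F 6.729.
Rounding down gives 9, 7, 6 = 22 seats, so the divisor must be adjusted.
With modified divisor 243: modified quotas G 9.942, H 8.086, F 7.025.
Rounding down: G 9, H 8, F 7 (total 24).

G 9, H 8, F 7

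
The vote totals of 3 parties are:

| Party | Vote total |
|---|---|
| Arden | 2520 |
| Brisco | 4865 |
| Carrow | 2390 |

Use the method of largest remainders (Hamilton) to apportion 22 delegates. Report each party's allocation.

Arden 6, Brisco 11, Carrow 5

Standard divisor: 9775 ÷ 22 ≈ 444.318.
Standard quotas: Arden 5.672, Brisco 10.949, Carrow 5.379.
Lower quotas: Arden 5, Brisco 10, Carrow 5 (sum 20, leaving 2 seats).
Remainders in descending order: Brisco 0.949, Arden 0.672, Carrow 0.379.
Largest remainders: Brisco, Arden receive the extra seats.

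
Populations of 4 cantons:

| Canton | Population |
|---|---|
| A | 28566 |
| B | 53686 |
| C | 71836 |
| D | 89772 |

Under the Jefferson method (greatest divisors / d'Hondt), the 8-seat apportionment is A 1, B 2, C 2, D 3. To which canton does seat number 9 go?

Priority for the next seat is population ÷ (current seats + 1).
Priorities: A 14283.000, B 17895.333, C 23945.333, D 22443.000.
Highest priority: C.

C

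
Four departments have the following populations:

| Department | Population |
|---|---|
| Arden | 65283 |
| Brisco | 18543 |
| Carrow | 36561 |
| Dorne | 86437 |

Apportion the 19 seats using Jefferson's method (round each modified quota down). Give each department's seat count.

Standard divisor 206824/19 ≈ 10885.474; standard quotas: Arden 5.997, Brisco 1.703, Carrow 3.359, Dorne 7.941.
Rounding down gives 5, 1, 3, 7 = 16 seats, so the divisor must be adjusted.
With modified divisor 9500: modified quotas Arden 6.872, Brisco 1.952, Carrow 3.849, Dorne 9.099.
Rounding down: Arden 6, Brisco 1, Carrow 3, Dorne 9 (total 19).

Arden 6; Brisco 1; Carrow 3; Dorne 9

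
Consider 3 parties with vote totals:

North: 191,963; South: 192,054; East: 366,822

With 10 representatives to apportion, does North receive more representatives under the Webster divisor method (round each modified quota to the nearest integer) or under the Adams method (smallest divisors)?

Adams

Webster: North 2, South 3, East 5.
Adams: North 3, South 3, East 4.
North gets 2 under Webster and 3 under Adams.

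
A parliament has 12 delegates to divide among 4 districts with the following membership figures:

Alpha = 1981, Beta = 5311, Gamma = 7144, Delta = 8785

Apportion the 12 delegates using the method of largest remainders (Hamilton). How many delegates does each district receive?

Alpha: 1, Beta: 3, Gamma: 4, Delta: 4

Total 23221; standard divisor 23221/12 ≈ 1935.083.
Standard quotas: Alpha 1.0237, Beta 2.7446, Gamma 3.6918, Delta 4.5399.
Lower quotas: Alpha 1, Beta 2, Gamma 3, Delta 4 (sum 10, leaving 2 seats).
Remainders in descending order: Beta 0.7446, Gamma 0.6918, Delta 0.5399, Alpha 0.0237.
Largest remainders: Beta, Gamma receive the extra seats.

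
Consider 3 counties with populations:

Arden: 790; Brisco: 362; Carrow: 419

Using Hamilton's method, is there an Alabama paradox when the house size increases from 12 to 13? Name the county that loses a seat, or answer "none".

none

At 12 seats: Arden 6, Brisco 3, Carrow 3.
At 13 seats: Arden 7, Brisco 3, Carrow 3.
No county's allocation decreased.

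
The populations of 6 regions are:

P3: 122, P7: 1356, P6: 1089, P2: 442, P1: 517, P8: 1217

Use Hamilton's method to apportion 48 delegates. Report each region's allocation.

P3 1; P7 14; P6 11; P2 5; P1 5; P8 12

Total 4743; standard divisor 4743/48 ≈ 98.812.
Standard quotas: P3 1.235, P7 13.723, P6 11.021, P2 4.473, P1 5.232, P8 12.316.
Lower quotas: P3 1, P7 13, P6 11, P2 4, P1 5, P8 12 (sum 46, leaving 2 seats).
Remainders in descending order: P7 0.723, P2 0.473, P8 0.316, P3 0.235, P1 0.232, P6 0.021.
Largest remainders: P7, P2 receive the extra seats.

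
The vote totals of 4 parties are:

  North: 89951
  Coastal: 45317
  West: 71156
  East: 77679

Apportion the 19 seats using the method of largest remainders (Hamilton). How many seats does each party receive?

The standard divisor is 284103/19 ≈ 14952.789.
Standard quotas: North 6.0157, Coastal 3.0307, West 4.7587, East 5.1950.
Lower quotas: North 6, Coastal 3, West 4, East 5 (sum 18, leaving 1 seat).
Remainders in descending order: West 0.7587, East 0.1950, Coastal 0.0307, North 0.0157.
Largest remainder: West receives the extra seat.

North 6, Coastal 3, West 5, East 5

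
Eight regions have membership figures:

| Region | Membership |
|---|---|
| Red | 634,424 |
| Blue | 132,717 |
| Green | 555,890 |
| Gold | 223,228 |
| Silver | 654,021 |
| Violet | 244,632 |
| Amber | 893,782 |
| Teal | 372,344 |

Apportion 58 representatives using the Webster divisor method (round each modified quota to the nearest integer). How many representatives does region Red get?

Standard divisor 3711038/58 ≈ 63983.414; standard quotas: Red 9.915, Blue 2.074, Green 8.688, Gold 3.489, Silver 10.222, Violet 3.823, Amber 13.969, Teal 5.819.
Rounding to the nearest integer gives Red 10, Blue 2, Green 9, Gold 3, Silver 10, Violet 4, Amber 14, Teal 6 — total 58, matching the house size, so no adjustment is needed.
Red receives 10.

10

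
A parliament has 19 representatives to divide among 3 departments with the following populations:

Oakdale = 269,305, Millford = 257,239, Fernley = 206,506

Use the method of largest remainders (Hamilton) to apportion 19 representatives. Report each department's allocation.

Standard divisor: 733050 ÷ 19 ≈ 38581.579.
Standard quotas: Oakdale 6.9801, Millford 6.6674, Fernley 5.3525.
Lower quotas: Oakdale 6, Millford 6, Fernley 5 (sum 17, leaving 2 seats).
Remainders in descending order: Oakdale 0.9801, Millford 0.6674, Fernley 0.3525.
The surplus seats go to Oakdale, Millford.

Oakdale=7, Millford=7, Fernley=5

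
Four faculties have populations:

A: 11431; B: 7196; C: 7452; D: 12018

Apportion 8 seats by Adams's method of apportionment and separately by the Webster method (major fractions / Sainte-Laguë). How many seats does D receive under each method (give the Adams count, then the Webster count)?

Adams: A 2, B 2, C 2, D 2.
Webster: A 2, B 1, C 2, D 3.
D gets 2 under Adams and 3 under Webster.

2 and 3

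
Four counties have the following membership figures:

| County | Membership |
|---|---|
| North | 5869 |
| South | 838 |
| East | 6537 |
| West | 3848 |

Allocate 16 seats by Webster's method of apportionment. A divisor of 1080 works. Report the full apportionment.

North: 5; South: 1; East: 6; West: 4

With modified divisor 1080: modified quotas North 5.434, South 0.776, East 6.053, West 3.563.
Rounding to the nearest integer: North 5, South 1, East 6, West 4 (total 16).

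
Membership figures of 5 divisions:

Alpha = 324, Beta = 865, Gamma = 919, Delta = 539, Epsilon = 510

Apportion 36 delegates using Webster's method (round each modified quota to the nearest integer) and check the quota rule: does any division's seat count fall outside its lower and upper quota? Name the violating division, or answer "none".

none

Standard quotas: Alpha 3.695, Beta 9.864, Gamma 10.480, Delta 6.146, Epsilon 5.816.
Webster allocation: Alpha 4, Beta 10, Gamma 10, Delta 6, Epsilon 6.
Every allocation lies between the lower and upper quota.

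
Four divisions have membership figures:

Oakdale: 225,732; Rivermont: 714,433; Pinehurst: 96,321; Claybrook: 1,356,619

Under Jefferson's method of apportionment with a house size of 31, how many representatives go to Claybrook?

18

Standard divisor 2393105/31 ≈ 77196.935; standard quotas: Oakdale 2.924, Rivermont 9.255, Pinehurst 1.248, Claybrook 17.573.
Rounding down gives 2, 9, 1, 17 = 29 seats, so the divisor must be adjusted.
With modified divisor 73300: modified quotas Oakdale 3.080, Rivermont 9.747, Pinehurst 1.314, Claybrook 18.508.
Rounding down: Oakdale 3, Rivermont 9, Pinehurst 1, Claybrook 18 (total 31).
Claybrook receives 18.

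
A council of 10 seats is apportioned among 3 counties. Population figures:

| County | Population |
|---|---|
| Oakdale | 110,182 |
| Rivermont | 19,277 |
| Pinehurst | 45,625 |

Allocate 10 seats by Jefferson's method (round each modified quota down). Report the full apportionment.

Standard divisor 175084/10 ≈ 17508.4; standard quotas: Oakdale 6.293, Rivermont 1.101, Pinehurst 2.606.
Rounding down gives 6, 1, 2 = 9 seats, so the divisor must be adjusted.
With modified divisor 15500: modified quotas Oakdale 7.109, Rivermont 1.244, Pinehurst 2.944.
Rounding down: Oakdale 7, Rivermont 1, Pinehurst 2 (total 10).

Oakdale 7, Rivermont 1, Pinehurst 2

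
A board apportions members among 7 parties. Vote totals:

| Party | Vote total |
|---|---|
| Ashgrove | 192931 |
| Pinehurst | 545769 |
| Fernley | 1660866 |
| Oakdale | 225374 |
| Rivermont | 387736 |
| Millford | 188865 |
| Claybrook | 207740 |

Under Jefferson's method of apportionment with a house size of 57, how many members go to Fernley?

29

Standard divisor 3409281/57 ≈ 59811.947; standard quotas: Ashgrove 3.226, Pinehurst 9.125, Fernley 27.768, Oakdale 3.768, Rivermont 6.483, Millford 3.158, Claybrook 3.473.
Rounding down gives 3, 9, 27, 3, 6, 3, 3 = 54 seats, so the divisor must be adjusted.
With modified divisor 55900: modified quotas Ashgrove 3.451, Pinehurst 9.763, Fernley 29.711, Oakdale 4.032, Rivermont 6.936, Millford 3.379, Claybrook 3.716.
Rounding down: Ashgrove 3, Pinehurst 9, Fernley 29, Oakdale 4, Rivermont 6, Millford 3, Claybrook 3 (total 57).
Fernley receives 29.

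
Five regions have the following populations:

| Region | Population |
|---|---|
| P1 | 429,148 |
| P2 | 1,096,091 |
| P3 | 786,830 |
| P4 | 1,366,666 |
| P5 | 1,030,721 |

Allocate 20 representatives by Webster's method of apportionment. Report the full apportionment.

P1=2, P2=5, P3=3, P4=6, P5=4

Standard divisor 4709456/20 ≈ 235472.8; standard quotas: P1 1.822, P2 4.655, P3 3.341, P4 5.804, P5 4.377.
Rounding to the nearest integer gives P1 2, P2 5, P3 3, P4 6, P5 4 — total 20, matching the house size, so no adjustment is needed.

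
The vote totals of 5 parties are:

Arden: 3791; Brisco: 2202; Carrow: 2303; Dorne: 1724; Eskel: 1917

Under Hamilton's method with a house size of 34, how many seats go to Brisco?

The standard divisor is 11937/34 ≈ 351.088.
Standard quotas: Arden 10.798, Brisco 6.272, Carrow 6.560, Dorne 4.910, Eskel 5.460.
Lower quotas: Arden 10, Brisco 6, Carrow 6, Dorne 4, Eskel 5 (sum 31, leaving 3 seats).
Remainders in descending order: Dorne 0.910, Arden 0.798, Carrow 0.560, Eskel 0.460, Brisco 0.272.
The surplus seats go to Dorne, Arden, Carrow.
Brisco receives 6.

6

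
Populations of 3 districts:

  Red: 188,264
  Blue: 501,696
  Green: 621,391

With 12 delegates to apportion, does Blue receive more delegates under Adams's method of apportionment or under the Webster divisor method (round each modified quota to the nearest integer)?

Adams

Adams: Red 2, Blue 5, Green 5.
Webster: Red 2, Blue 4, Green 6.
Blue gets 5 under Adams and 4 under Webster.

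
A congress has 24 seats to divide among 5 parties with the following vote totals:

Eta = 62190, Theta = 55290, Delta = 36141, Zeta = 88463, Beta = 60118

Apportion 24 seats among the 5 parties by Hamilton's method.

Eta 5; Theta 4; Delta 3; Zeta 7; Beta 5

The standard divisor is 302202/24 ≈ 12591.75.
Standard quotas: Eta 4.9389, Theta 4.3910, Delta 2.8702, Zeta 7.0255, Beta 4.7744.
Lower quotas: Eta 4, Theta 4, Delta 2, Zeta 7, Beta 4 (sum 21, leaving 3 seats).
Remainders in descending order: Eta 0.9389, Delta 0.8702, Beta 0.7744, Theta 0.3910, Zeta 0.0255.
The surplus seats go to Eta, Delta, Beta.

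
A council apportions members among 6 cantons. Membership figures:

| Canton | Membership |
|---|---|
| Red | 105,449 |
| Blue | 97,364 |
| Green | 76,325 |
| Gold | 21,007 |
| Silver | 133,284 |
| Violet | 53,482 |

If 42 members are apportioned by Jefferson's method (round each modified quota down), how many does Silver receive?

Standard divisor 486911/42 ≈ 11593.119; standard quotas: Red 9.096, Blue 8.398, Green 6.584, Gold 1.812, Silver 11.497, Violet 4.613.
Rounding down gives 9, 8, 6, 1, 11, 4 = 39 seats, so the divisor must be adjusted.
With modified divisor 10760: modified quotas Red 9.800, Blue 9.049, Green 7.093, Gold 1.952, Silver 12.387, Violet 4.970.
Rounding down: Red 9, Blue 9, Green 7, Gold 1, Silver 12, Violet 4 (total 42).
Silver receives 12.

12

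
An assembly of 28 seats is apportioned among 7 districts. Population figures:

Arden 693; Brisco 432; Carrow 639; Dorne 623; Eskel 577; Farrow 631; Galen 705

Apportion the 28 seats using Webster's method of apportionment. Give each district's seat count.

Standard divisor 4300/28 ≈ 153.571; standard quotas: Arden 4.513, Brisco 2.813, Carrow 4.161, Dorne 4.057, Eskel 3.757, Farrow 4.109, Galen 4.591.
Rounding to the nearest integer gives 5, 3, 4, 4, 4, 4, 5 = 29 seats, so the divisor must be adjusted.
With modified divisor 155: modified quotas Arden 4.471, Brisco 2.787, Carrow 4.123, Dorne 4.019, Eskel 3.723, Farrow 4.071, Galen 4.548.
Rounding to the nearest integer: Arden 4, Brisco 3, Carrow 4, Dorne 4, Eskel 4, Farrow 4, Galen 5 (total 28).

Arden 4, Brisco 3, Carrow 4, Dorne 4, Eskel 4, Farrow 4, Galen 5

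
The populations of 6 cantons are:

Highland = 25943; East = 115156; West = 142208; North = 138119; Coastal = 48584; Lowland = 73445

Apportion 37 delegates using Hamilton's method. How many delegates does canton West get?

The standard divisor is 543455/37 ≈ 14687.973.
Standard quotas: Highland 1.7663, East 7.8402, West 9.6819, North 9.4035, Coastal 3.3077, Lowland 5.0003.
Lower quotas: Highland 1, East 7, West 9, North 9, Coastal 3, Lowland 5 (sum 34, leaving 3 seats).
Remainders in descending order: East 0.8402, Highland 0.7663, West 0.6819, North 0.4035, Coastal 0.3077, Lowland 0.0003.
The surplus seats go to East, Highland, West.
West receives 10.

10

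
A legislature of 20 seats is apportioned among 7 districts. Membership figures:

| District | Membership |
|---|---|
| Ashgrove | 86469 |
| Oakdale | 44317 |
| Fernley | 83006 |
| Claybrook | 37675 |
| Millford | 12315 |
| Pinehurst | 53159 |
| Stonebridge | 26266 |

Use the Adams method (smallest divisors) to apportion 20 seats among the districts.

Standard divisor 343207/20 ≈ 17160.35; standard quotas: Ashgrove 5.039, Oakdale 2.583, Fernley 4.837, Claybrook 2.195, Millford 0.718, Pinehurst 3.098, Stonebridge 1.531.
Rounding up gives 6, 3, 5, 3, 1, 4, 2 = 24 seats, so the divisor must be adjusted.
With modified divisor 21200: modified quotas Ashgrove 4.079, Oakdale 2.090, Fernley 3.915, Claybrook 1.777, Millford 0.581, Pinehurst 2.507, Stonebridge 1.239.
Rounding up: Ashgrove 5, Oakdale 3, Fernley 4, Claybrook 2, Millford 1, Pinehurst 3, Stonebridge 2 (total 20).

Ashgrove 5, Oakdale 3, Fernley 4, Claybrook 2, Millford 1, Pinehurst 3, Stonebridge 2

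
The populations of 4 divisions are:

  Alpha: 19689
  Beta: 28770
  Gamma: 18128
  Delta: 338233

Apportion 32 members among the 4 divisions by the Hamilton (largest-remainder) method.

Alpha 2, Beta 2, Gamma 1, Delta 27

Total 404820; standard divisor 404820/32 ≈ 12650.625.
Standard quotas: Alpha 1.5564, Beta 2.2742, Gamma 1.4330, Delta 26.7365.
Lower quotas: Alpha 1, Beta 2, Gamma 1, Delta 26 (sum 30, leaving 2 seats).
Remainders in descending order: Delta 0.7365, Alpha 0.5564, Gamma 0.4330, Beta 0.2742.
The surplus seats go to Delta, Alpha.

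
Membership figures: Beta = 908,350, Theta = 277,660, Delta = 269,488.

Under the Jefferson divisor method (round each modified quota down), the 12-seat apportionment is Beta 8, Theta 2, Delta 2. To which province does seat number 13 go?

Beta

Priority for the next seat is population ÷ (current seats + 1).
Priorities: Beta 100927.778, Theta 92553.333, Delta 89829.333.
Highest priority: Beta.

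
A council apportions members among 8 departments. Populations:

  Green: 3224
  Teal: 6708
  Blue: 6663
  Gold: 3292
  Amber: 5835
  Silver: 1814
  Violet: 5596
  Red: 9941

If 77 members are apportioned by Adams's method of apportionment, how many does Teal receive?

12

Standard divisor 43073/77 ≈ 559.39; standard quotas: Green 5.763, Teal 11.992, Blue 11.911, Gold 5.885, Amber 10.431, Silver 3.243, Violet 10.004, Red 17.771.
Rounding up gives 6, 12, 12, 6, 11, 4, 11, 18 = 80 seats, so the divisor must be adjusted.
With modified divisor 600: modified quotas Green 5.373, Teal 11.180, Blue 11.105, Gold 5.487, Amber 9.725, Silver 3.023, Violet 9.327, Red 16.568.
Rounding up: Green 6, Teal 12, Blue 12, Gold 6, Amber 10, Silver 4, Violet 10, Red 17 (total 77).
Teal receives 12.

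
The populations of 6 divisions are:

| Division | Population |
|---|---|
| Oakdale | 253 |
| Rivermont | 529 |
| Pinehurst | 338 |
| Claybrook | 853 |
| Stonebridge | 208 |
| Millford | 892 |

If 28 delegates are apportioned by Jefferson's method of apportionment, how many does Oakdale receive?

Standard divisor 3073/28 ≈ 109.75; standard quotas: Oakdale 2.305, Rivermont 4.820, Pinehurst 3.080, Claybrook 7.772, Stonebridge 1.895, Millford 8.128.
Rounding down gives 2, 4, 3, 7, 1, 8 = 25 seats, so the divisor must be adjusted.
With modified divisor 100: modified quotas Oakdale 2.530, Rivermont 5.290, Pinehurst 3.380, Claybrook 8.530, Stonebridge 2.080, Millford 8.920.
Rounding down: Oakdale 2, Rivermont 5, Pinehurst 3, Claybrook 8, Stonebridge 2, Millford 8 (total 28).
Oakdale receives 2.

2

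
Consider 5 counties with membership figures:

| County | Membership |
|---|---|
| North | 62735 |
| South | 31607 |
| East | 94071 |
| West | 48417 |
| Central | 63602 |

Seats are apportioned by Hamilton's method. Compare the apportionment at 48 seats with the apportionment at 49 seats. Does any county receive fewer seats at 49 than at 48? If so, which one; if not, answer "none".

At 48 seats: North 10, South 5, East 15, West 8, Central 10.
At 49 seats: North 10, South 5, East 15, West 8, Central 11.
No county's allocation decreased.

none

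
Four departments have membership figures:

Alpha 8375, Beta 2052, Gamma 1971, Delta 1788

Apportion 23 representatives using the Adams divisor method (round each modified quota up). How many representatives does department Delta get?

Standard divisor 14186/23 ≈ 616.783; standard quotas: Alpha 13.579, Beta 3.327, Gamma 3.196, Delta 2.899.
Rounding up gives 14, 4, 4, 3 = 25 seats, so the divisor must be adjusted.
With modified divisor 670: modified quotas Alpha 12.500, Beta 3.063, Gamma 2.942, Delta 2.669.
Rounding up: Alpha 13, Beta 4, Gamma 3, Delta 3 (total 23).
Delta receives 3.

3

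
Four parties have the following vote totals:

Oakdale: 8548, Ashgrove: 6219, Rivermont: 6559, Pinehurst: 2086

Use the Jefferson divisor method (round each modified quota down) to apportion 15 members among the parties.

Oakdale 6, Ashgrove 4, Rivermont 4, Pinehurst 1

Standard divisor 23412/15 ≈ 1560.8; standard quotas: Oakdale 5.477, Ashgrove 3.984, Rivermont 4.202, Pinehurst 1.336.
Rounding down gives 5, 3, 4, 1 = 13 seats, so the divisor must be adjusted.
With modified divisor 1400: modified quotas Oakdale 6.106, Ashgrove 4.442, Rivermont 4.685, Pinehurst 1.490.
Rounding down: Oakdale 6, Ashgrove 4, Rivermont 4, Pinehurst 1 (total 15).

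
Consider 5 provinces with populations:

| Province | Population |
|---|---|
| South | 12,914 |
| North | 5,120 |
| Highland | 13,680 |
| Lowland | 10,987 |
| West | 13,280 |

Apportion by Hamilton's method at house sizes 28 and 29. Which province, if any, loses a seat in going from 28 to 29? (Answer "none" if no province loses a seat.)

North

At 28 seats: South 6, North 3, Highland 7, Lowland 5, West 7.
At 29 seats: South 7, North 2, Highland 7, Lowland 6, West 7.
North drops from 3 to 2.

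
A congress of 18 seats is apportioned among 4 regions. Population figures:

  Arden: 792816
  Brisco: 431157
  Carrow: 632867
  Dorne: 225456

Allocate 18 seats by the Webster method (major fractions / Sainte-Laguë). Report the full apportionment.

Standard divisor 2082296/18 ≈ 115683.111; standard quotas: Arden 6.853, Brisco 3.727, Carrow 5.471, Dorne 1.949.
Rounding to the nearest integer gives Arden 7, Brisco 4, Carrow 5, Dorne 2 — total 18, matching the house size, so no adjustment is needed.

Arden 7, Brisco 4, Carrow 5, Dorne 2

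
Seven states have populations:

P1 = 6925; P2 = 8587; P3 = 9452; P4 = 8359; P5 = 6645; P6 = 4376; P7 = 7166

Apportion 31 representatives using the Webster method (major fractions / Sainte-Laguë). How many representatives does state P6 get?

Standard divisor 51510/31 ≈ 1661.613; standard quotas: P1 4.168, P2 5.168, P3 5.688, P4 5.031, P5 3.999, P6 2.634, P7 4.313.
Rounding to the nearest integer gives P1 4, P2 5, P3 6, P4 5, P5 4, P6 3, P7 4 — total 31, matching the house size, so no adjustment is needed.
P6 receives 3.

3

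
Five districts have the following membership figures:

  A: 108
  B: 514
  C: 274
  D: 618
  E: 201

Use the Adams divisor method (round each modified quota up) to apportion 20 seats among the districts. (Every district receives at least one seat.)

A 2; B 6; C 3; D 7; E 2

Standard divisor 1715/20 ≈ 85.75; standard quotas: A 1.259, B 5.994, C 3.195, D 7.207, E 2.344.
Rounding up gives 2, 6, 4, 8, 3 = 23 seats, so the divisor must be adjusted.
With modified divisor 102: modified quotas A 1.059, B 5.039, C 2.686, D 6.059, E 1.971.
Rounding up: A 2, B 6, C 3, D 7, E 2 (total 20).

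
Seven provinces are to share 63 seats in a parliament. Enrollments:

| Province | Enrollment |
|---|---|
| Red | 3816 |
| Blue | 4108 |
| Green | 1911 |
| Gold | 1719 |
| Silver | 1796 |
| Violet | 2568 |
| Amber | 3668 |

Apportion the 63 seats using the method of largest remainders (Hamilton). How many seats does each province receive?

Red 12; Blue 13; Green 6; Gold 6; Silver 6; Violet 8; Amber 12

Standard divisor: 19586 ÷ 63 ≈ 310.889.
Standard quotas: Red 12.274, Blue 13.214, Green 6.147, Gold 5.529, Silver 5.777, Violet 8.260, Amber 11.798.
Lower quotas: Red 12, Blue 13, Green 6, Gold 5, Silver 5, Violet 8, Amber 11 (sum 60, leaving 3 seats).
Remainders in descending order: Amber 0.798, Silver 0.777, Gold 0.529, Red 0.274, Violet 0.260, Blue 0.214, Green 0.147.
Largest remainders: Amber, Silver, Gold receive the extra seats.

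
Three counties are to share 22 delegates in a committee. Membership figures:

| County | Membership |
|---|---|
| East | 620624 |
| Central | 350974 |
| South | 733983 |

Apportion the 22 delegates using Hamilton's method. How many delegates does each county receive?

Total 1705581; standard divisor 1705581/22 ≈ 77526.409.
Standard quotas: East 8.0053, Central 4.5272, South 9.4675.
Lower quotas: East 8, Central 4, South 9 (sum 21, leaving 1 seat).
Remainders in descending order: Central 0.5272, South 0.4675, East 0.0053.
The surplus seat goes to Central.

East: 8; Central: 5; South: 9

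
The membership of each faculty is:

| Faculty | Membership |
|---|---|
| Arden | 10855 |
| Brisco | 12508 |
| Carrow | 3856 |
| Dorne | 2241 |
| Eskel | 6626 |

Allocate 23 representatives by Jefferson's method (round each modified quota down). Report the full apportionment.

Arden=7, Brisco=9, Carrow=2, Dorne=1, Eskel=4

Standard divisor 36086/23 ≈ 1568.957; standard quotas: Arden 6.919, Brisco 7.972, Carrow 2.458, Dorne 1.428, Eskel 4.223.
Rounding down gives 6, 7, 2, 1, 4 = 20 seats, so the divisor must be adjusted.
With modified divisor 1370: modified quotas Arden 7.923, Brisco 9.130, Carrow 2.815, Dorne 1.636, Eskel 4.836.
Rounding down: Arden 7, Brisco 9, Carrow 2, Dorne 1, Eskel 4 (total 23).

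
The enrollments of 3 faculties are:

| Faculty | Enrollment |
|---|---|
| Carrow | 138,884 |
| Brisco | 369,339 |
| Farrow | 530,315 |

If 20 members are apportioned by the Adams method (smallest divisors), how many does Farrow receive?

10

Standard divisor 1038538/20 ≈ 51926.9; standard quotas: Carrow 2.675, Brisco 7.113, Farrow 10.213.
Rounding up gives 3, 8, 11 = 22 seats, so the divisor must be adjusted.
With modified divisor 56000: modified quotas Carrow 2.480, Brisco 6.595, Farrow 9.470.
Rounding up: Carrow 3, Brisco 7, Farrow 10 (total 20).
Farrow receives 10.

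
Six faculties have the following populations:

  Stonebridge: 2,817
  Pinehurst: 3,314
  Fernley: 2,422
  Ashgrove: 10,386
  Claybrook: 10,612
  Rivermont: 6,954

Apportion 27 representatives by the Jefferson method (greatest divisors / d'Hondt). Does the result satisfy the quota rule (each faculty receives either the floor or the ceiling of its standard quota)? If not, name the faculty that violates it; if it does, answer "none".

Standard quotas: Stonebridge 2.084, Pinehurst 2.451, Fernley 1.791, Ashgrove 7.682, Claybrook 7.849, Rivermont 5.143.
Jefferson allocation: Stonebridge 2, Pinehurst 2, Fernley 2, Ashgrove 8, Claybrook 8, Rivermont 5.
Every allocation lies between the lower and upper quota.

none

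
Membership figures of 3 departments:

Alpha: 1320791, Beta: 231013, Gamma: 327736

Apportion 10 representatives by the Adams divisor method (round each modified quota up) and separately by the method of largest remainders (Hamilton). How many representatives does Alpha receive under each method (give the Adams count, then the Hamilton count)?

Adams: Alpha 6, Beta 2, Gamma 2.
Hamilton: Alpha 7, Beta 1, Gamma 2.
Alpha gets 6 under Adams and 7 under Hamilton.

6 and 7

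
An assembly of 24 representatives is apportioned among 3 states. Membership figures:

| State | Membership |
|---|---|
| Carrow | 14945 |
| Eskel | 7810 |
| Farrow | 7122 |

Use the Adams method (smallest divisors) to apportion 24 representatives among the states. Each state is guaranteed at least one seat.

Standard divisor 29877/24 ≈ 1244.875; standard quotas: Carrow 12.005, Eskel 6.274, Farrow 5.721.
Rounding up gives 13, 7, 6 = 26 seats, so the divisor must be adjusted.
With modified divisor 1330: modified quotas Carrow 11.237, Eskel 5.872, Farrow 5.355.
Rounding up: Carrow 12, Eskel 6, Farrow 6 (total 24).

Carrow=12; Eskel=6; Farrow=6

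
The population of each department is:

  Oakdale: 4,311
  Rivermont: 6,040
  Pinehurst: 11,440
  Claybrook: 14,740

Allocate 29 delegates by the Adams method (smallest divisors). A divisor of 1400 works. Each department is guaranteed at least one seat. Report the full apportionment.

Oakdale=4, Rivermont=5, Pinehurst=9, Claybrook=11

With modified divisor 1400: modified quotas Oakdale 3.079, Rivermont 4.314, Pinehurst 8.171, Claybrook 10.529.
Rounding up: Oakdale 4, Rivermont 5, Pinehurst 9, Claybrook 11 (total 29).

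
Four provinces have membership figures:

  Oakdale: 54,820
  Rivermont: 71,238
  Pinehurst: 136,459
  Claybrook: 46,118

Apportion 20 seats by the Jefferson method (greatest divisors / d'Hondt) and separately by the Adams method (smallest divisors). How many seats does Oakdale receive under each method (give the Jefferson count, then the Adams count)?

3 and 4

Jefferson: Oakdale 3, Rivermont 5, Pinehurst 9, Claybrook 3.
Adams: Oakdale 4, Rivermont 5, Pinehurst 8, Claybrook 3.
Oakdale gets 3 under Jefferson and 4 under Adams.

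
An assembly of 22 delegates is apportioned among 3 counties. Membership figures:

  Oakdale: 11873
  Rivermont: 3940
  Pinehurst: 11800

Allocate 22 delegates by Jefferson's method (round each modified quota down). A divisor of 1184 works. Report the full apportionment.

With modified divisor 1184: modified quotas Oakdale 10.028, Rivermont 3.328, Pinehurst 9.966.
Rounding down: Oakdale 10, Rivermont 3, Pinehurst 9 (total 22).

Oakdale=10, Rivermont=3, Pinehurst=9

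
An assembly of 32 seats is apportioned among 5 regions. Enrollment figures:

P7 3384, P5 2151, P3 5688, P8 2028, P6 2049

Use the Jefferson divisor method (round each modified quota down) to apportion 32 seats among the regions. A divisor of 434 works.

P7 7; P5 4; P3 13; P8 4; P6 4

With modified divisor 434: modified quotas P7 7.797, P5 4.956, P3 13.106, P8 4.673, P6 4.721.
Rounding down: P7 7, P5 4, P3 13, P8 4, P6 4 (total 32).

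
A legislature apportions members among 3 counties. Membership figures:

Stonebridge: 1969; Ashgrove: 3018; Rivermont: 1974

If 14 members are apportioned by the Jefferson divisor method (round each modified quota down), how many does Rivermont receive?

Standard divisor 6961/14 ≈ 497.214; standard quotas: Stonebridge 3.960, Ashgrove 6.070, Rivermont 3.970.
Rounding down gives 3, 6, 3 = 12 seats, so the divisor must be adjusted.
With modified divisor 460: modified quotas Stonebridge 4.280, Ashgrove 6.561, Rivermont 4.291.
Rounding down: Stonebridge 4, Ashgrove 6, Rivermont 4 (total 14).
Rivermont receives 4.

4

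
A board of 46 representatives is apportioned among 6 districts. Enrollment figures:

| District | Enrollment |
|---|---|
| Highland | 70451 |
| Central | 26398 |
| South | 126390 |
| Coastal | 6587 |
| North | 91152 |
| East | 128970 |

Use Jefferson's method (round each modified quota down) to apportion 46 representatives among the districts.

Highland: 7, Central: 2, South: 13, Coastal: 0, North: 10, East: 14

Standard divisor 449948/46 ≈ 9781.478; standard quotas: Highland 7.202, Central 2.699, South 12.921, Coastal 0.673, North 9.319, East 13.185.
Rounding down gives 7, 2, 12, 0, 9, 13 = 43 seats, so the divisor must be adjusted.
With modified divisor 9070: modified quotas Highland 7.767, Central 2.910, South 13.935, Coastal 0.726, North 10.050, East 14.219.
Rounding down: Highland 7, Central 2, South 13, Coastal 0, North 10, East 14 (total 46).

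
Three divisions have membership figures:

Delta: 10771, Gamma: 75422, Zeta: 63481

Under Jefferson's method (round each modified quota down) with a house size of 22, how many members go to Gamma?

11

Standard divisor 149674/22 ≈ 6803.364; standard quotas: Delta 1.583, Gamma 11.086, Zeta 9.331.
Rounding down gives 1, 11, 9 = 21 seats, so the divisor must be adjusted.
With modified divisor 6300: modified quotas Delta 1.710, Gamma 11.972, Zeta 10.076.
Rounding down: Delta 1, Gamma 11, Zeta 10 (total 22).
Gamma receives 11.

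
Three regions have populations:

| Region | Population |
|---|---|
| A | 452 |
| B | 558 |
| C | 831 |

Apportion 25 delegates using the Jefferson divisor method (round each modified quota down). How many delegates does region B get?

8

Standard divisor 1841/25 ≈ 73.64; standard quotas: A 6.138, B 7.577, C 11.285.
Rounding down gives 6, 7, 11 = 24 seats, so the divisor must be adjusted.
With modified divisor 69.5: modified quotas A 6.504, B 8.029, C 11.957.
Rounding down: A 6, B 8, C 11 (total 25).
B receives 8.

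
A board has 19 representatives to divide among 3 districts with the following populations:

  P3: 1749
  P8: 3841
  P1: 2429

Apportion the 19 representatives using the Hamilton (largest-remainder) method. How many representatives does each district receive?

P3 4, P8 9, P1 6

The standard divisor is 8019/19 ≈ 422.053.
Standard quotas: P3 4.144, P8 9.101, P1 5.755.
Lower quotas: P3 4, P8 9, P1 5 (sum 18, leaving 1 seat).
Remainders in descending order: P1 0.755, P3 0.144, P8 0.101.
Largest remainder: P1 receives the extra seat.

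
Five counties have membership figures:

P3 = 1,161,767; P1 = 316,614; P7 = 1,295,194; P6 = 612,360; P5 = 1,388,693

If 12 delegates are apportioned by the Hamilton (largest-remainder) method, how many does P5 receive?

Standard divisor: 4774628 ÷ 12 ≈ 397885.667.
Standard quotas: P3 2.9199, P1 0.7957, P7 3.2552, P6 1.5390, P5 3.4902.
Lower quotas: P3 2, P1 0, P7 3, P6 1, P5 3 (sum 9, leaving 3 seats).
Remainders in descending order: P3 0.9199, P1 0.7957, P6 0.5390, P5 0.4902, P7 0.2552.
Largest remainders: P3, P1, P6 receive the extra seats.
P5 receives 3.

3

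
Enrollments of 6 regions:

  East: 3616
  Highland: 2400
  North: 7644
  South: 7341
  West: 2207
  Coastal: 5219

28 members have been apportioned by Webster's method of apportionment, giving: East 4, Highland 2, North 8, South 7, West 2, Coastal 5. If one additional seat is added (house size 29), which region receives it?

Priority for the next seat is population ÷ (current seats + 0.5).
Priorities: East 803.556, Highland 960.000, North 899.294, South 978.800, West 882.800, Coastal 948.909.
Highest priority: South.

South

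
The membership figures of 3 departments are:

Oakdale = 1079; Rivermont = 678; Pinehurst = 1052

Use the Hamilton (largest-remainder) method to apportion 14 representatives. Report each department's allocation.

Oakdale 5, Rivermont 4, Pinehurst 5

Total 2809; standard divisor 2809/14 ≈ 200.643.
Standard quotas: Oakdale 5.378, Rivermont 3.379, Pinehurst 5.243.
Lower quotas: Oakdale 5, Rivermont 3, Pinehurst 5 (sum 13, leaving 1 seat).
Remainders in descending order: Rivermont 0.379, Oakdale 0.378, Pinehurst 0.243.
The surplus seat goes to Rivermont.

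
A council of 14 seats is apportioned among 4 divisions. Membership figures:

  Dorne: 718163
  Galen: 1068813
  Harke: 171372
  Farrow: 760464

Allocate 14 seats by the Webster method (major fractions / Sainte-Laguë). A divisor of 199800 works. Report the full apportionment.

With modified divisor 199800: modified quotas Dorne 3.594, Galen 5.349, Harke 0.858, Farrow 3.806.
Rounding to the nearest integer: Dorne 4, Galen 5, Harke 1, Farrow 4 (total 14).

Dorne 4, Galen 5, Harke 1, Farrow 4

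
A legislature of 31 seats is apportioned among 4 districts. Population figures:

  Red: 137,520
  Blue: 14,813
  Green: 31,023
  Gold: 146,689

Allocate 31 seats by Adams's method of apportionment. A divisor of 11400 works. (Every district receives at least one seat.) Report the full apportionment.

Red: 13; Blue: 2; Green: 3; Gold: 13

With modified divisor 11400: modified quotas Red 12.063, Blue 1.299, Green 2.721, Gold 12.867.
Rounding up: Red 13, Blue 2, Green 3, Gold 13 (total 31).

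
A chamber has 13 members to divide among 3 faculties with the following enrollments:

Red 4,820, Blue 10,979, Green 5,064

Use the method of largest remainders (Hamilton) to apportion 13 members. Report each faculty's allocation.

Red 3, Blue 7, Green 3

Total 20863; standard divisor 20863/13 ≈ 1604.846.
Standard quotas: Red 3.0034, Blue 6.8412, Green 3.1554.
Lower quotas: Red 3, Blue 6, Green 3 (sum 12, leaving 1 seat).
Remainders in descending order: Blue 0.8412, Green 0.1554, Red 0.0034.
The surplus seat goes to Blue.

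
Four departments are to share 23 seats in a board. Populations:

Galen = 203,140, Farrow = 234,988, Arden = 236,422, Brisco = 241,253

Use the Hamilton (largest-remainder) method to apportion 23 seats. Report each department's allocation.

Standard divisor: 915803 ÷ 23 ≈ 39817.522.
Standard quotas: Galen 5.1018, Farrow 5.9016, Arden 5.9376, Brisco 6.0590.
Lower quotas: Galen 5, Farrow 5, Arden 5, Brisco 6 (sum 21, leaving 2 seats).
Remainders in descending order: Arden 0.9376, Farrow 0.9016, Galen 0.1018, Brisco 0.0590.
Largest remainders: Arden, Farrow receive the extra seats.

Galen: 5, Farrow: 6, Arden: 6, Brisco: 6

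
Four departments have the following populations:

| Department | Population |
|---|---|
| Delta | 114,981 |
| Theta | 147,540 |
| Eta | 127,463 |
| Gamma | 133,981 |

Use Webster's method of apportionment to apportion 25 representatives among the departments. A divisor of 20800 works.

Delta: 6; Theta: 7; Eta: 6; Gamma: 6

With modified divisor 20800: modified quotas Delta 5.528, Theta 7.093, Eta 6.128, Gamma 6.441.
Rounding to the nearest integer: Delta 6, Theta 7, Eta 6, Gamma 6 (total 25).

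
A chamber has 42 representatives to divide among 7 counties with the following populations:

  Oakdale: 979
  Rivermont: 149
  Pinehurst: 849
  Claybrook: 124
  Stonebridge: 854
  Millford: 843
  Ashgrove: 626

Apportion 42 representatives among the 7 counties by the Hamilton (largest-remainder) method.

Oakdale 9, Rivermont 2, Pinehurst 8, Claybrook 1, Stonebridge 8, Millford 8, Ashgrove 6

The standard divisor is 4424/42 ≈ 105.333.
Standard quotas: Oakdale 9.294, Rivermont 1.415, Pinehurst 8.060, Claybrook 1.177, Stonebridge 8.108, Millford 8.003, Ashgrove 5.943.
Lower quotas: Oakdale 9, Rivermont 1, Pinehurst 8, Claybrook 1, Stonebridge 8, Millford 8, Ashgrove 5 (sum 40, leaving 2 seats).
Remainders in descending order: Ashgrove 0.943, Rivermont 0.415, Oakdale 0.294, Claybrook 0.177, Stonebridge 0.108, Pinehurst 0.060, Millford 0.003.
The surplus seats go to Ashgrove, Rivermont.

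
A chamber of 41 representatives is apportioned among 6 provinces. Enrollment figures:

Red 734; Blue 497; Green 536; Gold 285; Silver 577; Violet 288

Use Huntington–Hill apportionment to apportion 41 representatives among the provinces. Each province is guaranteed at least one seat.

Red 10; Blue 7; Green 8; Gold 4; Silver 8; Violet 4

With divisor 71: modified quotas Red 10.338, Blue 7.000, Green 7.549, Gold 4.014, Silver 8.127, Violet 4.056.
Geometric-mean thresholds: Red √(10·11)=10.488, Blue √(7·8)=7.483, Green √(7·8)=7.483, Gold √(4·5)=4.472, Silver √(8·9)=8.485, Violet √(4·5)=4.472.
Each quota rounded against its threshold gives Red 10, Blue 7, Green 8, Gold 4, Silver 8, Violet 4 (total 41).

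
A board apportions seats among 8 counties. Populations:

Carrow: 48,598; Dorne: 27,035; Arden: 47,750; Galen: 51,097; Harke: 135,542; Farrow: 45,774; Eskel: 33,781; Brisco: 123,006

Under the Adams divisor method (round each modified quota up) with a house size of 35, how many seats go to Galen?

4

Standard divisor 512583/35 ≈ 14645.229; standard quotas: Carrow 3.318, Dorne 1.846, Arden 3.260, Galen 3.489, Harke 9.255, Farrow 3.126, Eskel 2.307, Brisco 8.399.
Rounding up gives 4, 2, 4, 4, 10, 4, 3, 9 = 40 seats, so the divisor must be adjusted.
With modified divisor 16500: modified quotas Carrow 2.945, Dorne 1.638, Arden 2.894, Galen 3.097, Harke 8.215, Farrow 2.774, Eskel 2.047, Brisco 7.455.
Rounding up: Carrow 3, Dorne 2, Arden 3, Galen 4, Harke 9, Farrow 3, Eskel 3, Brisco 8 (total 35).
Galen receives 4.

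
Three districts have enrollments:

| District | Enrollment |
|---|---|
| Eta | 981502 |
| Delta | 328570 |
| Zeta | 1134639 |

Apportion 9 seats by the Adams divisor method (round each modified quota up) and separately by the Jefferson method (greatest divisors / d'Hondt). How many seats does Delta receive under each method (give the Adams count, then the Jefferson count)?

Adams: Eta 3, Delta 2, Zeta 4.
Jefferson: Eta 4, Delta 1, Zeta 4.
Delta gets 2 under Adams and 1 under Jefferson.

2 and 1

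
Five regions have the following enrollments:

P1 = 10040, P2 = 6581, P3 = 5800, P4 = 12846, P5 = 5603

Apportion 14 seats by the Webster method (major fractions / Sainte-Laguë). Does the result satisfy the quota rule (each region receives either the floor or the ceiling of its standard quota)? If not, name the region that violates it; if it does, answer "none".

none

Standard quotas: P1 3.439, P2 2.254, P3 1.987, P4 4.400, P5 1.919.
Webster allocation: P1 4, P2 2, P3 2, P4 4, P5 2.
Every allocation lies between the lower and upper quota.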